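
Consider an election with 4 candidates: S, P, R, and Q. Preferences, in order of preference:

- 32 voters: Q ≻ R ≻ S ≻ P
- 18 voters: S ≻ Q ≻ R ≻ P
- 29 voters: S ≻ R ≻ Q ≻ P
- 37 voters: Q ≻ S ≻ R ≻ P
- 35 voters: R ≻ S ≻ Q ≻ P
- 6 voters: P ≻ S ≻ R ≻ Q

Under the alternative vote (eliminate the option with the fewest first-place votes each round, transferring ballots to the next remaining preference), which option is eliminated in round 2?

Round 1: S 47, P 6, R 35, Q 69. Eliminate P.
Round 2: S 53, R 35, Q 69. Eliminate R.

R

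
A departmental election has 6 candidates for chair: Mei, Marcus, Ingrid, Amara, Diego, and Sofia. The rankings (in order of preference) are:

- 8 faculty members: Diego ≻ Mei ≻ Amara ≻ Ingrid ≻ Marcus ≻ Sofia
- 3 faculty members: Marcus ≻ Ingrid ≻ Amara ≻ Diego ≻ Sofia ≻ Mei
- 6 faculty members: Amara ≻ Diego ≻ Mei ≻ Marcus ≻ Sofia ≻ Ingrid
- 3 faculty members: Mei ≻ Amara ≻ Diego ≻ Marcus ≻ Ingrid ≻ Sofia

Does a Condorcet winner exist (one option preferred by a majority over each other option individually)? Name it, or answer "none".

Checking pairwise contests:
Diego beats Mei 17–3.
Mei beats Marcus 17–3.
Mei beats Ingrid 17–3.
Mei beats Amara 11–9.
Amara beats Diego 12–8.
Mei beats Sofia 17–3.
Every option loses at least one head-to-head, so there is no Condorcet winner.

none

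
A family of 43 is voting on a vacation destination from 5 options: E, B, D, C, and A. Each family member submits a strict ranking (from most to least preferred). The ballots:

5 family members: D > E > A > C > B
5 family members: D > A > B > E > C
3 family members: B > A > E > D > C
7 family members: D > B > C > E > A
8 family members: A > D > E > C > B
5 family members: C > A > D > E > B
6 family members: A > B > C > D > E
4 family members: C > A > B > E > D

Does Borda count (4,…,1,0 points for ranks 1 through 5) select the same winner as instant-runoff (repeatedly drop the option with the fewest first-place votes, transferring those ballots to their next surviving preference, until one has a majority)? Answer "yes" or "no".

Borda — scores: E 58, B 69, D 111, C 75, A 117. Winner: A.
Instant-runoff — R1 E 0, B 3, D 17, C 9, A 14 (E out); R2 B 3, D 17, C 9, A 14 (B out); R3 D 17, C 9, A 17 (C out); R4 D 17, A 26 (A winner). Winner: A.
The two methods agree.

yes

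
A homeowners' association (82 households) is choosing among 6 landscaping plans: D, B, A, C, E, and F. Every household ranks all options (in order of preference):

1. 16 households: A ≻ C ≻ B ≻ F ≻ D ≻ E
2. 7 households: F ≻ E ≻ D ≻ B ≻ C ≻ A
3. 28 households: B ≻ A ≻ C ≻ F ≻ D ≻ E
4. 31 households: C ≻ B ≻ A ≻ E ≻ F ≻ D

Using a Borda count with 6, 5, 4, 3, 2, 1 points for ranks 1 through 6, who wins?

B

D: 16·2 + 7·4 + 28·2 + 31·1 = 147
B: 16·4 + 7·3 + 28·6 + 31·5 = 408
A: 16·6 + 7·1 + 28·5 + 31·4 = 367
C: 16·5 + 7·2 + 28·4 + 31·6 = 392
E: 16·1 + 7·5 + 28·1 + 31·3 = 172
F: 16·3 + 7·6 + 28·3 + 31·2 = 236
B has the highest Borda score (408).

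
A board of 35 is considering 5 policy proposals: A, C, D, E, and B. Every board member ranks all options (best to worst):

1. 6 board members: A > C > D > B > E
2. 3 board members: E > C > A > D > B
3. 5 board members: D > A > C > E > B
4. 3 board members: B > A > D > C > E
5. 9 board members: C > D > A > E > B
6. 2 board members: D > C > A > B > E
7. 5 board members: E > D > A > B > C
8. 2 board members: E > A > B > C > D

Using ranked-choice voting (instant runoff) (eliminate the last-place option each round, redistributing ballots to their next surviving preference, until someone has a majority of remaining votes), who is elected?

A

Round 1: A 6, C 9, D 7, E 10, B 3. Eliminate B.
Round 2: A 9, C 9, D 7, E 10. Eliminate D.
Round 3: A 14, C 11, E 10. Eliminate E.
Round 4: A 21, C 14. A has a majority.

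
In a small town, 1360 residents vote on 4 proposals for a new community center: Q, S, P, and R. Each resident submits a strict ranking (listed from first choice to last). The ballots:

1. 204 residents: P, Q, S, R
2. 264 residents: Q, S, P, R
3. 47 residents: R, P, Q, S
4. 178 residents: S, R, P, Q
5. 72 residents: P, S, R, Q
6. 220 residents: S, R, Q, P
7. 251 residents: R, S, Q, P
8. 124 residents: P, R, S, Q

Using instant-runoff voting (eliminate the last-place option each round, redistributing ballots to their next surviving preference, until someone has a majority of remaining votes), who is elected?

S

Round 1: Q 264, S 398, P 400, R 298. Eliminate Q.
Round 2: S 662, P 400, R 298. Eliminate R.
Round 3: S 913, P 447. S has a majority.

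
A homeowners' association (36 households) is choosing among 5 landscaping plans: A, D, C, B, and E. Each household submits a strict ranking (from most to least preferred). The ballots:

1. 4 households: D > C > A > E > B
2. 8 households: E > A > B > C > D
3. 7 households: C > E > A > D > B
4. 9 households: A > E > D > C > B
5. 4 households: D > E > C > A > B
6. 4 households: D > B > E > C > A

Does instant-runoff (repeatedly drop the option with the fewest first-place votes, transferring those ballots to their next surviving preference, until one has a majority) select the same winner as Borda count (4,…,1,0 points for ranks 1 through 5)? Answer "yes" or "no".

Instant-runoff — R1 A 9, D 12, C 7, B 0, E 8 (B out); R2 A 9, D 12, C 7, E 8 (C out); R3 A 9, D 12, E 15 (A out); R4 D 12, E 24 (E winner). Winner: E.
Borda — scores: A 86, D 73, C 69, B 28, E 104. Winner: E.
The two methods agree.

yes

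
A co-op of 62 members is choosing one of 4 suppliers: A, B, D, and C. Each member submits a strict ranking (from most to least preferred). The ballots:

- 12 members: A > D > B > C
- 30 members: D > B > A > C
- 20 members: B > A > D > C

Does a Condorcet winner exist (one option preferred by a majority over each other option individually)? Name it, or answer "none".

none

Checking pairwise contests:
B beats A 50–12.
D beats B 42–20.
A beats D 32–30.
A beats C 62–0.
Every option loses at least one head-to-head, so there is no Condorcet winner.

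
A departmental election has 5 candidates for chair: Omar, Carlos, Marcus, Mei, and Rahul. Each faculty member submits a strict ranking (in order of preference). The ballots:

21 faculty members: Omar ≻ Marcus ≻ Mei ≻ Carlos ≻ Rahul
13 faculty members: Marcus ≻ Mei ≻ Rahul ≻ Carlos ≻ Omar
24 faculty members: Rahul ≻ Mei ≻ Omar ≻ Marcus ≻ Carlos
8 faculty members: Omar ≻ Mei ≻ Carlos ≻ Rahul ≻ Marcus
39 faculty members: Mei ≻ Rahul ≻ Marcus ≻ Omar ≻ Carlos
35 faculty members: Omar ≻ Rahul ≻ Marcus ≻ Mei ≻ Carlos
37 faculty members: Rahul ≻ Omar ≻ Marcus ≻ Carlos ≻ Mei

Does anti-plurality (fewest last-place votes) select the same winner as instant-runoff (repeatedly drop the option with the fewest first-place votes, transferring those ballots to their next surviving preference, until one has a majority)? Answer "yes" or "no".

no

Anti-plurality — last-place votes: Omar 13, Carlos 98, Marcus 8, Mei 37, Rahul 21. Winner: Marcus.
Instant-runoff — R1 Omar 64, Carlos 0, Marcus 13, Mei 39, Rahul 61 (Carlos out); R2 Omar 64, Marcus 13, Mei 39, Rahul 61 (Marcus out); R3 Omar 64, Mei 52, Rahul 61 (Mei out); R4 Omar 64, Rahul 113 (Rahul winner). Winner: Rahul.
The two methods disagree.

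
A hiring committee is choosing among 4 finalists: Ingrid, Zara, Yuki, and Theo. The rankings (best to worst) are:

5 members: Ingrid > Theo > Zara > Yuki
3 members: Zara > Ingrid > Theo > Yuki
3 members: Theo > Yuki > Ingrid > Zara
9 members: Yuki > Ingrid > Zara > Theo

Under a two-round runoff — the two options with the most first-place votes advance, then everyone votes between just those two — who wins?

Yuki

Round 1 first-place votes: Ingrid 5, Zara 3, Yuki 9, Theo 3.
Yuki and Ingrid advance.
Runoff: Yuki is preferred to Ingrid by 12 voters; Ingrid by 8.
Yuki wins the runoff.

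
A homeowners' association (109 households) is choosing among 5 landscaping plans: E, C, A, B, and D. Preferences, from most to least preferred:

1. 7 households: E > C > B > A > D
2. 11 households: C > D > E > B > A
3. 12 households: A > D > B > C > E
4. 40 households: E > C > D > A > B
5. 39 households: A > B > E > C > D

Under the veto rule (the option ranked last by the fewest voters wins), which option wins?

Last-place votes: E 12, C 0, A 11, B 40, D 46.
C is ranked last by the fewest voters, so C wins.

C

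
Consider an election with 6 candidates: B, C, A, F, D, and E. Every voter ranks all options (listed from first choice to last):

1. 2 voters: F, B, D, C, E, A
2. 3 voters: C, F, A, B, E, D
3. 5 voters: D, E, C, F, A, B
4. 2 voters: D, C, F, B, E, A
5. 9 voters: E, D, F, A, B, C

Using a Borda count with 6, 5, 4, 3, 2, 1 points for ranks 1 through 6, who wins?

B: 2·5 + 3·3 + 5·1 + 2·3 + 9·2 = 48
C: 2·3 + 3·6 + 5·4 + 2·5 + 9·1 = 63
A: 2·1 + 3·4 + 5·2 + 2·1 + 9·3 = 53
F: 2·6 + 3·5 + 5·3 + 2·4 + 9·4 = 86
D: 2·4 + 3·1 + 5·6 + 2·6 + 9·5 = 98
E: 2·2 + 3·2 + 5·5 + 2·2 + 9·6 = 93
D has the highest Borda score (98).

D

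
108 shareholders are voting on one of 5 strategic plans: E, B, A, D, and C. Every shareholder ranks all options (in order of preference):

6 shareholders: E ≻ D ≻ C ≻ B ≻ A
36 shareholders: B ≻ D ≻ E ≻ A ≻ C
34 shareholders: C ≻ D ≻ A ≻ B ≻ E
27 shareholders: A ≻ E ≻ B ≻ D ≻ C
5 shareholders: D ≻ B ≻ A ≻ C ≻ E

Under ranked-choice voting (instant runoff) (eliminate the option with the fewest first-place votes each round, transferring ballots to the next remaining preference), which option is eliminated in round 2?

Round 1: E 6, B 36, A 27, D 5, C 34. Eliminate D.
Round 2: E 6, B 41, A 27, C 34. Eliminate E.

E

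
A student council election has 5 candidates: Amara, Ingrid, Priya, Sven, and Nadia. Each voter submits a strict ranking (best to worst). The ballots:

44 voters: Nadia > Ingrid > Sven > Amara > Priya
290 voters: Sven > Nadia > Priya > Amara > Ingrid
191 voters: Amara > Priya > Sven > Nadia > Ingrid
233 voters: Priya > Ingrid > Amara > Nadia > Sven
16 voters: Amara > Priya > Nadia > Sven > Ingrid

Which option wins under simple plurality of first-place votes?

Sven

First-place votes: Amara 207, Ingrid 0, Priya 233, Sven 290, Nadia 44.
Sven has the most first-place votes.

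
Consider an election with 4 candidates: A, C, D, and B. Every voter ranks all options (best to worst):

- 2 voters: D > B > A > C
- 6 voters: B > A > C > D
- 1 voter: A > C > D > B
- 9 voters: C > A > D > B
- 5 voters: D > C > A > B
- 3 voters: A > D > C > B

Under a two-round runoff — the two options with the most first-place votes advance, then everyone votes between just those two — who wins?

C

Round 1 first-place votes: A 4, C 9, D 7, B 6.
C and D advance.
Runoff: C is preferred to D by 16 voters; D by 10.
C wins the runoff.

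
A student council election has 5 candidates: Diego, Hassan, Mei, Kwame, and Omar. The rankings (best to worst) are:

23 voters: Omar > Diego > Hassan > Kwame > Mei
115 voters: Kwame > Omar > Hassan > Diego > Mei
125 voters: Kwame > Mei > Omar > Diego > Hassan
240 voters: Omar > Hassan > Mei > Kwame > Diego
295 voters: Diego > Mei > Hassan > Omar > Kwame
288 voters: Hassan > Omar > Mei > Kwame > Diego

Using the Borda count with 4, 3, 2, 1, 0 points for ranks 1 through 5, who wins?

Omar

Diego: 23·3 + 115·1 + 125·1 + 240·0 + 295·4 + 288·0 = 1489
Hassan: 23·2 + 115·2 + 125·0 + 240·3 + 295·2 + 288·4 = 2738
Mei: 23·0 + 115·0 + 125·3 + 240·2 + 295·3 + 288·2 = 2316
Kwame: 23·1 + 115·4 + 125·4 + 240·1 + 295·0 + 288·1 = 1511
Omar: 23·4 + 115·3 + 125·2 + 240·4 + 295·1 + 288·3 = 2806
Omar has the highest Borda score (2806).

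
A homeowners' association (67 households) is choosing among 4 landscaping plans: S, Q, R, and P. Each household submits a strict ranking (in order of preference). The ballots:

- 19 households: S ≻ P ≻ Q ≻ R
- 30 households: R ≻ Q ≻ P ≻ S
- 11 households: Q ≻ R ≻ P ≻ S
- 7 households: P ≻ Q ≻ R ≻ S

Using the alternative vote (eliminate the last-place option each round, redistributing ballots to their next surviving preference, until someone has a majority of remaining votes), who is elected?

Round 1: S 19, Q 11, R 30, P 7. Eliminate P.
Round 2: S 19, Q 18, R 30. Eliminate Q.
Round 3: S 19, R 48. R has a majority.

R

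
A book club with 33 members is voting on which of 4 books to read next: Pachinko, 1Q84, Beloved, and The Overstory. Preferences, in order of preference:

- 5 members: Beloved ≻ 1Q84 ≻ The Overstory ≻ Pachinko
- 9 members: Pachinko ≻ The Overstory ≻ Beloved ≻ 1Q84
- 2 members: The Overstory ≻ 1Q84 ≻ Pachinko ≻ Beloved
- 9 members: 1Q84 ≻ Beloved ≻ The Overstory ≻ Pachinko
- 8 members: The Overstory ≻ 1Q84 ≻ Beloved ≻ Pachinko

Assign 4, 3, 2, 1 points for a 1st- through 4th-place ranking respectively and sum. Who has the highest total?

Pachinko: 5·1 + 9·4 + 2·2 + 9·1 + 8·1 = 62
1Q84: 5·3 + 9·1 + 2·3 + 9·4 + 8·3 = 90
Beloved: 5·4 + 9·2 + 2·1 + 9·3 + 8·2 = 83
The Overstory: 5·2 + 9·3 + 2·4 + 9·2 + 8·4 = 95
The Overstory has the highest Borda score (95).

The Overstory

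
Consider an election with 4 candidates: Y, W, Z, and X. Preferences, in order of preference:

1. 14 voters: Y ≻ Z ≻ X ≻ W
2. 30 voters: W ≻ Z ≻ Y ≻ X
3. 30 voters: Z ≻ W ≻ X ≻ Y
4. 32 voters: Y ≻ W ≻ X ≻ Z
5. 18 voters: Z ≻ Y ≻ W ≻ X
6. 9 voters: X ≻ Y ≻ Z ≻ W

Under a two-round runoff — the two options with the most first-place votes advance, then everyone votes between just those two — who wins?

Z

Round 1 first-place votes: Y 46, W 30, Z 48, X 9.
Z and Y advance.
Runoff: Z is preferred to Y by 78 voters; Y by 55.
Z wins the runoff.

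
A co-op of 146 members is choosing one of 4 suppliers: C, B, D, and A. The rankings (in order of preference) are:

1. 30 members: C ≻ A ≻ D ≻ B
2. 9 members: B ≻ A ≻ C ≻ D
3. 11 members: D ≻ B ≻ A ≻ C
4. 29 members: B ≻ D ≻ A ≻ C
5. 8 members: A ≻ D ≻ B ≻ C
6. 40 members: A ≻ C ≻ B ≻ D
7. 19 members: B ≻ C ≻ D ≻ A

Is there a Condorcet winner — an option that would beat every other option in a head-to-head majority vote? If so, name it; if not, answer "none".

A vs C: 97–49 for A.
A vs B: 78–68 for A.
A vs D: 87–59 for A.
A beats every other option head-to-head.

A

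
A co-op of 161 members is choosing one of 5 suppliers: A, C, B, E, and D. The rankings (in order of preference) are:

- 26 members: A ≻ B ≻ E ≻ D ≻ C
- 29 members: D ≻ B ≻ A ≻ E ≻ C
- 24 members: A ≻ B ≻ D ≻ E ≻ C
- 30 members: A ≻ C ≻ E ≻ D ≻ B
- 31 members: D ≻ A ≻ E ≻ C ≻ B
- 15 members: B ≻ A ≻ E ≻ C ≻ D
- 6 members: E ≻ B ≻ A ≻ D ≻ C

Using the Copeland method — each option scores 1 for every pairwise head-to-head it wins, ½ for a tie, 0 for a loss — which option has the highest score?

A: beats C, B, E, and D → score 4.
C: loses to A, B, E, and D → score 0.
B: beats C and E; loses to A and D → score 2.
E: beats C; loses to A, B, and D → score 1.
D: beats C, B, and E; loses to A → score 3.
A has the best pairwise record.

A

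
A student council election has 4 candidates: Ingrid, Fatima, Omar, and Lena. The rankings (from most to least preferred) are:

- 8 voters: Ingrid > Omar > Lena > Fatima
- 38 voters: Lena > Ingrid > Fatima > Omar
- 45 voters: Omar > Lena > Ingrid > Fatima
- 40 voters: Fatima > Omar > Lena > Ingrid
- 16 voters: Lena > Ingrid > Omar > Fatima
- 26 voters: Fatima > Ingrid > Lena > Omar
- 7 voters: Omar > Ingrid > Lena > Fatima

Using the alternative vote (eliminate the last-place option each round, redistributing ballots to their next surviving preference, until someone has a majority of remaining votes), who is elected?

Round 1: Ingrid 8, Fatima 66, Omar 52, Lena 54. Eliminate Ingrid.
Round 2: Fatima 66, Omar 60, Lena 54. Eliminate Lena.
Round 3: Fatima 104, Omar 76. Fatima has a majority.

Fatima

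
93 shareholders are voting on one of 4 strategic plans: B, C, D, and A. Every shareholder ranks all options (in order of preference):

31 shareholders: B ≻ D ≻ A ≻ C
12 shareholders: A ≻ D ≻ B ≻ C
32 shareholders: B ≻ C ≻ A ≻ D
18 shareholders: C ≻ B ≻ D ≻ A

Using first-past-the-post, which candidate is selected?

B

First-place votes: B 63, C 18, D 0, A 12.
B has the most first-place votes.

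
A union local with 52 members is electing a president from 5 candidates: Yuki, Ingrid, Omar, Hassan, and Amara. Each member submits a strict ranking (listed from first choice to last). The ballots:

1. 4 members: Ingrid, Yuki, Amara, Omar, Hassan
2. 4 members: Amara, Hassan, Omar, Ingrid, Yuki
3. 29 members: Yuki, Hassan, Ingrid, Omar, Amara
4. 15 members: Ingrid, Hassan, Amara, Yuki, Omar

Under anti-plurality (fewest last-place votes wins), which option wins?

Ingrid

Last-place votes: Yuki 4, Ingrid 0, Omar 15, Hassan 4, Amara 29.
Ingrid is ranked last by the fewest voters, so Ingrid wins.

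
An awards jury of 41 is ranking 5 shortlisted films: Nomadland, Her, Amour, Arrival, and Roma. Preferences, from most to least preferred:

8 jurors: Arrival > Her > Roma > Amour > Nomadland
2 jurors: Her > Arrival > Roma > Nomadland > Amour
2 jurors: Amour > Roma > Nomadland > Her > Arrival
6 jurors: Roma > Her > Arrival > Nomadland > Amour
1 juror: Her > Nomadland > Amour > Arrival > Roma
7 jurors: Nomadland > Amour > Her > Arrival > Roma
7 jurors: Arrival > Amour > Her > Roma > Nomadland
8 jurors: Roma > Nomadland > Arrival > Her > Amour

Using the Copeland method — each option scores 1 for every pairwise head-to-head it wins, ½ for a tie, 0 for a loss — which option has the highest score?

Nomadland: beats Amour; loses to Her, Arrival, and Roma → score 1.
Her: beats Nomadland, Amour, and Roma; loses to Arrival → score 3.
Amour: loses to Nomadland, Her, Arrival, and Roma → score 0.
Arrival: beats Nomadland, Her, Amour, and Roma → score 4.
Roma: beats Nomadland and Amour; loses to Her and Arrival → score 2.
Arrival has the best pairwise record.

Arrival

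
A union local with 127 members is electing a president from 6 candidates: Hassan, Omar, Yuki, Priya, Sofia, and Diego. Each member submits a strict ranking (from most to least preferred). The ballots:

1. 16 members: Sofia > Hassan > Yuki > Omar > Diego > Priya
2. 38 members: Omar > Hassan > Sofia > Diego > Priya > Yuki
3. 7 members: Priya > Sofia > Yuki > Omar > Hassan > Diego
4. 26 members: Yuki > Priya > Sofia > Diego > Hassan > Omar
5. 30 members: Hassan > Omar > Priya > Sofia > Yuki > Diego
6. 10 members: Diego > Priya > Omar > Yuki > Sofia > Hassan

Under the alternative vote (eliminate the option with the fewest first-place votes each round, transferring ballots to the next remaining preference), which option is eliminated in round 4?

Yuki

Round 1: Hassan 30, Omar 38, Yuki 26, Priya 7, Sofia 16, Diego 10. Eliminate Priya.
Round 2: Hassan 30, Omar 38, Yuki 26, Sofia 23, Diego 10. Eliminate Diego.
Round 3: Hassan 30, Omar 48, Yuki 26, Sofia 23. Eliminate Sofia.
Round 4: Hassan 46, Omar 48, Yuki 33. Eliminate Yuki.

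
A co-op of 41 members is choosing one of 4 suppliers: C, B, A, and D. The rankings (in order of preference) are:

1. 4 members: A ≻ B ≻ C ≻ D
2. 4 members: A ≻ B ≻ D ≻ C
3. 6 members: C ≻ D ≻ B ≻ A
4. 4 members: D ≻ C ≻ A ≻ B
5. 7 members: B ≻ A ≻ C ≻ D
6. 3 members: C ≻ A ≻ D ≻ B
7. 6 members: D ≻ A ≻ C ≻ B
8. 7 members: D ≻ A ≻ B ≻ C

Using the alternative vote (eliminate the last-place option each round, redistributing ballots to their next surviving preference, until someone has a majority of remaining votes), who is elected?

D

Round 1: C 9, B 7, A 8, D 17. Eliminate B.
Round 2: C 9, A 15, D 17. Eliminate C.
Round 3: A 18, D 23. D has a majority.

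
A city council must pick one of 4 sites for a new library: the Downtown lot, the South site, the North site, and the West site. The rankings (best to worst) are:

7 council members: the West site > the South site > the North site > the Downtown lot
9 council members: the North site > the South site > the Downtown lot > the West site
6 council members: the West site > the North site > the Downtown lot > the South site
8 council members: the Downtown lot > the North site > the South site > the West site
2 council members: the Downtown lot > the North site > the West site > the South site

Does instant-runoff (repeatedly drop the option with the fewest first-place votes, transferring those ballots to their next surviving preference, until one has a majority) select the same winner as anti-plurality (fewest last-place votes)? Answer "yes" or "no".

Instant-runoff — R1 the Downtown lot 10, the South site 0, the North site 9, the West site 13 (the South site out); R2 the Downtown lot 10, the North site 9, the West site 13 (the North site out); R3 the Downtown lot 19, the West site 13 (the Downtown lot winner). Winner: the Downtown lot.
Anti-plurality — last-place votes: the Downtown lot 7, the South site 8, the North site 0, the West site 17. Winner: the North site.
The two methods disagree.

no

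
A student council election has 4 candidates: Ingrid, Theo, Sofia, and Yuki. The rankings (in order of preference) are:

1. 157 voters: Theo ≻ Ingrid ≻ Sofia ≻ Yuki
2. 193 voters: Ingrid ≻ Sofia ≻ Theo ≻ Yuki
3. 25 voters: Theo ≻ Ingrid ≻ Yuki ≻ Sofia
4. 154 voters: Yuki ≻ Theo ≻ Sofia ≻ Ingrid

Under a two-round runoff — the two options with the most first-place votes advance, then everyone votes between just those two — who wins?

Theo

Round 1 first-place votes: Ingrid 193, Theo 182, Sofia 0, Yuki 154.
Ingrid and Theo advance.
Runoff: Ingrid is preferred to Theo by 193 voters; Theo by 336.
Theo wins the runoff.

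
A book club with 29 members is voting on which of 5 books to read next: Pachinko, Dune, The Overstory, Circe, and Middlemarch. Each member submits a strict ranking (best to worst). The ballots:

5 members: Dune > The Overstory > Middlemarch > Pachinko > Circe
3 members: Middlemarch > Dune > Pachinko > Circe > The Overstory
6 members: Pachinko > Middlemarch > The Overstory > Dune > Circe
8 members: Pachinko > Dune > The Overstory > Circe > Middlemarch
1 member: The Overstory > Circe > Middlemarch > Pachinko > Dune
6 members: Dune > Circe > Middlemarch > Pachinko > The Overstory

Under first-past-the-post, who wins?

First-place votes: Pachinko 14, Dune 11, The Overstory 1, Circe 0, Middlemarch 3.
Pachinko has the most first-place votes.

Pachinko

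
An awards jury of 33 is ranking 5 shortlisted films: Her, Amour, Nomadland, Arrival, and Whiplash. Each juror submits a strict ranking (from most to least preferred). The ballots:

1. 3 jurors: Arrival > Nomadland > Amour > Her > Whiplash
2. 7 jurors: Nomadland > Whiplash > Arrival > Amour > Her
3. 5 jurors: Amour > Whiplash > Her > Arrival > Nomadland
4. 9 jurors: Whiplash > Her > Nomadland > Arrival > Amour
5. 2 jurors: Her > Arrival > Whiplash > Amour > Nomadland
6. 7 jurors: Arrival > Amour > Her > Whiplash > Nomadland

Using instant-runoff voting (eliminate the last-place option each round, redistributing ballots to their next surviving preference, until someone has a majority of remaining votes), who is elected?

Round 1: Her 2, Amour 5, Nomadland 7, Arrival 10, Whiplash 9. Eliminate Her.
Round 2: Amour 5, Nomadland 7, Arrival 12, Whiplash 9. Eliminate Amour.
Round 3: Nomadland 7, Arrival 12, Whiplash 14. Eliminate Nomadland.
Round 4: Arrival 12, Whiplash 21. Whiplash has a majority.

Whiplash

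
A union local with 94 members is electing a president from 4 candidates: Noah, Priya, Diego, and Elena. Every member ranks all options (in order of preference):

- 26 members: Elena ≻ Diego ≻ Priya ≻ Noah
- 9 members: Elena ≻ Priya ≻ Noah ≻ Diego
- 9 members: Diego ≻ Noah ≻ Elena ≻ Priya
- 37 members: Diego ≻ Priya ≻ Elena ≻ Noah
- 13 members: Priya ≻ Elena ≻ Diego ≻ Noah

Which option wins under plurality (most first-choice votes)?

First-place votes: Noah 0, Priya 13, Diego 46, Elena 35.
Diego has the most first-place votes.

Diego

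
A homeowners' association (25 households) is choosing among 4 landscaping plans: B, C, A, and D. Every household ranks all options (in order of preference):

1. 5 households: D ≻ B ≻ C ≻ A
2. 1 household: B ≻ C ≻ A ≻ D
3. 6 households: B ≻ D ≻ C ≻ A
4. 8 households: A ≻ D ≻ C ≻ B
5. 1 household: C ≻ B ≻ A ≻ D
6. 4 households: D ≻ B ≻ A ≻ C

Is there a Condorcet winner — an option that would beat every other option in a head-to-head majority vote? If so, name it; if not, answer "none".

D

D vs B: 17–8 for D.
D vs C: 23–2 for D.
D vs A: 15–10 for D.
D beats every other option head-to-head.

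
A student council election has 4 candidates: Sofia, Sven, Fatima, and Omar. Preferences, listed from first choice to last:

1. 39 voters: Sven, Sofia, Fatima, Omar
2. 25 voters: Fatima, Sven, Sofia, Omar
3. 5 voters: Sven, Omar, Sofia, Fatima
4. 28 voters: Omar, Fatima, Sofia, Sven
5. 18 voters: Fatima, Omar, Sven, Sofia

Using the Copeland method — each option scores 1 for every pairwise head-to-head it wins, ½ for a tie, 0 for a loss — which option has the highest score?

Sofia: beats Omar; loses to Sven and Fatima → score 1.
Sven: beats Sofia and Omar; loses to Fatima → score 2.
Fatima: beats Sofia, Sven, and Omar → score 3.
Omar: loses to Sofia, Sven, and Fatima → score 0.
Fatima has the best pairwise record.

Fatima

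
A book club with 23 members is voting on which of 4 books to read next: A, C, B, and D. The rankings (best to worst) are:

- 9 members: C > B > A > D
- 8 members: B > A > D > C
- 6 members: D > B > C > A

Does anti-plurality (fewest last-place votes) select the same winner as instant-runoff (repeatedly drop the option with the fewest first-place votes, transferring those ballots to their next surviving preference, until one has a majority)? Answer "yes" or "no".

Anti-plurality — last-place votes: A 6, C 8, B 0, D 9. Winner: B.
Instant-runoff — R1 A 0, C 9, B 8, D 6 (A out); R2 C 9, B 8, D 6 (D out); R3 C 9, B 14 (B winner). Winner: B.
The two methods agree.

yes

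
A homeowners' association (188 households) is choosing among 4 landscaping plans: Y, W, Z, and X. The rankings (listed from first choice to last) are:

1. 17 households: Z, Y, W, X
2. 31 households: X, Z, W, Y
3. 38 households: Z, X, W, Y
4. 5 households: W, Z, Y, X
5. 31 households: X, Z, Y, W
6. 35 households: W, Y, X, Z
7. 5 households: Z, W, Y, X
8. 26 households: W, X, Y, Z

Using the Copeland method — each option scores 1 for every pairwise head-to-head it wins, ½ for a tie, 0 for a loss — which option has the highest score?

Y: loses to W, Z, and X → score 0.
W: beats Y; loses to Z and X → score 1.
Z: beats Y and W; loses to X → score 2.
X: beats Y, W, and Z → score 3.
X has the best pairwise record.

X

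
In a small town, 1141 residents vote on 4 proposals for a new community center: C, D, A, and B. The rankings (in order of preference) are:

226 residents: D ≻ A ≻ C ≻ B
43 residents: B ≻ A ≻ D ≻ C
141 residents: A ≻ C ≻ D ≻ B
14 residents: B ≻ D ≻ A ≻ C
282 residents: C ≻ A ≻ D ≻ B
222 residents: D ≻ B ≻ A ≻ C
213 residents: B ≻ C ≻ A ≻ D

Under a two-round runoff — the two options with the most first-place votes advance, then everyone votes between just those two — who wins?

C

Round 1 first-place votes: C 282, D 448, A 141, B 270.
D and C advance.
Runoff: D is preferred to C by 505 voters; C by 636.
C wins the runoff.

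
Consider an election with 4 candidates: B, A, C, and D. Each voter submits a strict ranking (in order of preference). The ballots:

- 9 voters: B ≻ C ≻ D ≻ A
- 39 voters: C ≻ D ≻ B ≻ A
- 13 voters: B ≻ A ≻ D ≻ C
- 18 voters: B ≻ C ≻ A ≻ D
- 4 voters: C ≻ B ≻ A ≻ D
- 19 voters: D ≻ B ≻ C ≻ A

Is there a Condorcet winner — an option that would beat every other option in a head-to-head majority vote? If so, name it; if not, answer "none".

none

Checking pairwise contests:
D beats B 58–44.
B beats A 102–0.
B beats C 59–43.
C beats D 70–32.
Every option loses at least one head-to-head, so there is no Condorcet winner.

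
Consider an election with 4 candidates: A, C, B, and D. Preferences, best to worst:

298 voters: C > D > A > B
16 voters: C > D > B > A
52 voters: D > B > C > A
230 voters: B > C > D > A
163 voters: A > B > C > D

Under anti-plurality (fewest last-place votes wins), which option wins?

Last-place votes: A 298, C 0, B 298, D 163.
C is ranked last by the fewest voters, so C wins.

C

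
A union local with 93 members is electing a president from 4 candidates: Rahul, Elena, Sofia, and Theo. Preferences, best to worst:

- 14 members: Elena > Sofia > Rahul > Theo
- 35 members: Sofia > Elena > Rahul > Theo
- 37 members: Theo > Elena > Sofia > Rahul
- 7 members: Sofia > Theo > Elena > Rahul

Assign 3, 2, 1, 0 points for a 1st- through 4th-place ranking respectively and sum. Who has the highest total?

Rahul: 14·1 + 35·1 + 37·0 + 7·0 = 49
Elena: 14·3 + 35·2 + 37·2 + 7·1 = 193
Sofia: 14·2 + 35·3 + 37·1 + 7·3 = 191
Theo: 14·0 + 35·0 + 37·3 + 7·2 = 125
Elena has the highest Borda score (193).

Elena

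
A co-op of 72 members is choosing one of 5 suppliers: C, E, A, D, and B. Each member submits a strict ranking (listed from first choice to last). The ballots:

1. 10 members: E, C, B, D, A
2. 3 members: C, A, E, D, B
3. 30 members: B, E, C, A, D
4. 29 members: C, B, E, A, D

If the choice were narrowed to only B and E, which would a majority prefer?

B

Voters preferring B to E: 59; preferring E to B: 13.
B wins the head-to-head.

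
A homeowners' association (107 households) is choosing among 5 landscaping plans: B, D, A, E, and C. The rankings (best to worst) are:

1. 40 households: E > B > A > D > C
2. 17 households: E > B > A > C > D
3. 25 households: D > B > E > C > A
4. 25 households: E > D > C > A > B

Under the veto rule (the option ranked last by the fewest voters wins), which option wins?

E

Last-place votes: B 25, D 17, A 25, E 0, C 40.
E is ranked last by the fewest voters, so E wins.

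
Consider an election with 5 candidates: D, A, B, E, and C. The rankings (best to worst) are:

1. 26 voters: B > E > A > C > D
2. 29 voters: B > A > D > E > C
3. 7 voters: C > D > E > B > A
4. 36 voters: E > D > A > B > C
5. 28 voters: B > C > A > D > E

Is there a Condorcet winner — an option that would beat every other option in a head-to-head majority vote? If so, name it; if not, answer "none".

B vs D: 83–43 for B.
B vs A: 90–36 for B.
B vs E: 83–43 for B.
B vs C: 119–7 for B.
B beats every other option head-to-head.

B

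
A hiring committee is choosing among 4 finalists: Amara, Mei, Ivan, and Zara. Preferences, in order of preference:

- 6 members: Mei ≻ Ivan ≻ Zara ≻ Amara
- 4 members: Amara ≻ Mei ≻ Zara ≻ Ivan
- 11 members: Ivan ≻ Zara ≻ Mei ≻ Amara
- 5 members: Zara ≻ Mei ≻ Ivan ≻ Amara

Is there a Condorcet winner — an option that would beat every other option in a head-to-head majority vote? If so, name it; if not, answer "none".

Checking pairwise contests:
Mei beats Amara 22–4.
Zara beats Mei 16–10.
Mei beats Ivan 15–11.
Ivan beats Zara 17–9.
Every option loses at least one head-to-head, so there is no Condorcet winner.

none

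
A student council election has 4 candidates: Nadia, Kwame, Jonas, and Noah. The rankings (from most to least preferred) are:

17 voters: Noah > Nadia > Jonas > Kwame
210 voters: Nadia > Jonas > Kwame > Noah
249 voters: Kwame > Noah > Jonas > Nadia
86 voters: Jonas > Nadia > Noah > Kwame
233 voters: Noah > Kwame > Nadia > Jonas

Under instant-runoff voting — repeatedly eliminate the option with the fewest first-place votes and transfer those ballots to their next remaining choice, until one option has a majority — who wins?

Noah

Round 1: Nadia 210, Kwame 249, Jonas 86, Noah 250. Eliminate Jonas.
Round 2: Nadia 296, Kwame 249, Noah 250. Eliminate Kwame.
Round 3: Nadia 296, Noah 499. Noah has a majority.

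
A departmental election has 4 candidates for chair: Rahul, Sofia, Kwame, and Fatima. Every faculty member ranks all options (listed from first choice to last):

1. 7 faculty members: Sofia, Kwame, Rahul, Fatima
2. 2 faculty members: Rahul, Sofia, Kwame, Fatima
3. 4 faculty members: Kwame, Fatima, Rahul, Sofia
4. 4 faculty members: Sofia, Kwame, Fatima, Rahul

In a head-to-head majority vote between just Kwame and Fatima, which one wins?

Voters preferring Kwame to Fatima: 17; preferring Fatima to Kwame: 0.
Kwame wins the head-to-head.

Kwame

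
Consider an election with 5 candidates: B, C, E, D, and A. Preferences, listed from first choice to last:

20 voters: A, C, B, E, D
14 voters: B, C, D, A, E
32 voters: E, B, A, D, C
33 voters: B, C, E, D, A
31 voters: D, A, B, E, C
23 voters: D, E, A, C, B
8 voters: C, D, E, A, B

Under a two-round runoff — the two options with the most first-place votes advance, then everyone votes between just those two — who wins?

Round 1 first-place votes: B 47, C 8, E 32, D 54, A 20.
D and B advance.
Runoff: D is preferred to B by 62 voters; B by 99.
B wins the runoff.

B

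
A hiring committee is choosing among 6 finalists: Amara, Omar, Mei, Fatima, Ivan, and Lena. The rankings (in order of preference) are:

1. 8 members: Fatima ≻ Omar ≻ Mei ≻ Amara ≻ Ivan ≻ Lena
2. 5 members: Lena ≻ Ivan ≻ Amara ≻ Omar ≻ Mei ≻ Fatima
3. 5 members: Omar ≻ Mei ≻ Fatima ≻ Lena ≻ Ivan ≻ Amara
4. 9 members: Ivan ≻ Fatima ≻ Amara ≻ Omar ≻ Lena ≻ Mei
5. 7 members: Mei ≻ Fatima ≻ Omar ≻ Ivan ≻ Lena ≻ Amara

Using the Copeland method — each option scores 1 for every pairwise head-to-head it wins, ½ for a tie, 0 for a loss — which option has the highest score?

Fatima

Amara: ties Lena; loses to Omar, Mei, Fatima, and Ivan → score 0.5.
Omar: beats Amara, Mei, Ivan, and Lena; loses to Fatima → score 4.
Mei: beats Amara, Ivan, and Lena; ties Fatima; loses to Omar → score 3.5.
Fatima: beats Amara, Omar, Ivan, and Lena; ties Mei → score 4.5.
Ivan: beats Amara and Lena; loses to Omar, Mei, and Fatima → score 2.
Lena: ties Amara; loses to Omar, Mei, Fatima, and Ivan → score 0.5.
Fatima has the best pairwise record.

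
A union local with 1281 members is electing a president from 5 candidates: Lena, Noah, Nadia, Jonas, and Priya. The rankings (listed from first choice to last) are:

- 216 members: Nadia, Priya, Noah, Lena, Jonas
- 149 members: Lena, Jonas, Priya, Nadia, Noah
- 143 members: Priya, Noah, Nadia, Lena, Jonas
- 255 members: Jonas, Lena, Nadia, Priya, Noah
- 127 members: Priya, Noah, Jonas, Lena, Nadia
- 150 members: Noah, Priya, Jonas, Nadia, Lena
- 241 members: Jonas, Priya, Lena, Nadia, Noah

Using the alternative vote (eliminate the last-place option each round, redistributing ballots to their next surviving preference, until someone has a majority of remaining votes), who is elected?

Jonas

Round 1: Lena 149, Noah 150, Nadia 216, Jonas 496, Priya 270. Eliminate Lena.
Round 2: Noah 150, Nadia 216, Jonas 645, Priya 270. Jonas has a majority.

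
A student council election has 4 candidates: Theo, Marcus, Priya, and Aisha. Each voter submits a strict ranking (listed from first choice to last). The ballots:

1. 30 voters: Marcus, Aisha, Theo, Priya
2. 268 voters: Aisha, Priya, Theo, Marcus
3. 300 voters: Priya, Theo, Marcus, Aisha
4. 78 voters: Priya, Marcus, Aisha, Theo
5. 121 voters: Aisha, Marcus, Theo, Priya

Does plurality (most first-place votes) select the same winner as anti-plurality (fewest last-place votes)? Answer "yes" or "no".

Plurality — first-place votes: Theo 0, Marcus 30, Priya 378, Aisha 389. Winner: Aisha.
Anti-plurality — last-place votes: Theo 78, Marcus 268, Priya 151, Aisha 300. Winner: Theo.
The two methods disagree.

no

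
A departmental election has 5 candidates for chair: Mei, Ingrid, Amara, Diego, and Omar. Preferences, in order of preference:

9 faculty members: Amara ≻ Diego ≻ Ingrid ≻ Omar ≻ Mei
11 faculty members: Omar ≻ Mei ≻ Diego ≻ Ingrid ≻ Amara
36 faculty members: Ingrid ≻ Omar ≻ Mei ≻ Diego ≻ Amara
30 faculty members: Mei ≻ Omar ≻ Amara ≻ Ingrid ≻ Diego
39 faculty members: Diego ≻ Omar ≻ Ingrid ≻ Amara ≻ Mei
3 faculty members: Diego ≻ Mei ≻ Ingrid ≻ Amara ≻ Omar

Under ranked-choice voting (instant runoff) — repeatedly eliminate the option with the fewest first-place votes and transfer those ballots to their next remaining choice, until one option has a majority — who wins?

Mei

Round 1: Mei 30, Ingrid 36, Amara 9, Diego 42, Omar 11. Eliminate Amara.
Round 2: Mei 30, Ingrid 36, Diego 51, Omar 11. Eliminate Omar.
Round 3: Mei 41, Ingrid 36, Diego 51. Eliminate Ingrid.
Round 4: Mei 77, Diego 51. Mei has a majority.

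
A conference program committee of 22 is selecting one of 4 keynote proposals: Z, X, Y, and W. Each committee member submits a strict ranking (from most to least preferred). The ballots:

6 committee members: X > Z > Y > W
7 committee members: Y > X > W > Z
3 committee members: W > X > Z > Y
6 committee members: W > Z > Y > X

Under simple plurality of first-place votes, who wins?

First-place votes: Z 0, X 6, Y 7, W 9.
W has the most first-place votes.

W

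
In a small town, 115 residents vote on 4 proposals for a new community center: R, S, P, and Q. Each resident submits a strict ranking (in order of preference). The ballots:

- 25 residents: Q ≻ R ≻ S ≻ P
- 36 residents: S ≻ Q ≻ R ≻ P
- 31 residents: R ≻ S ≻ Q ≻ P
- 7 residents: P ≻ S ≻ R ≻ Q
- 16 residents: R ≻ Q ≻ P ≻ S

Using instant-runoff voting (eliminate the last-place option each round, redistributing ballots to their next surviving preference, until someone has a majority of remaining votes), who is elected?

R

Round 1: R 47, S 36, P 7, Q 25. Eliminate P.
Round 2: R 47, S 43, Q 25. Eliminate Q.
Round 3: R 72, S 43. R has a majority.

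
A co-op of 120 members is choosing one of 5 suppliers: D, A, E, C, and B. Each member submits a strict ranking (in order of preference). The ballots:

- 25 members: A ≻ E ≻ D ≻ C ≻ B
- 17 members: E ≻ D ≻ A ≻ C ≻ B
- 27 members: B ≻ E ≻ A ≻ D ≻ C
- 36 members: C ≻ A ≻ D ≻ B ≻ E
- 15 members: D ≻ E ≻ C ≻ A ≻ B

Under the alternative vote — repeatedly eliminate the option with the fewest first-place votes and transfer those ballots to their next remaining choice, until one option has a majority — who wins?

E

Round 1: D 15, A 25, E 17, C 36, B 27. Eliminate D.
Round 2: A 25, E 32, C 36, B 27. Eliminate A.
Round 3: E 57, C 36, B 27. Eliminate B.
Round 4: E 84, C 36. E has a majority.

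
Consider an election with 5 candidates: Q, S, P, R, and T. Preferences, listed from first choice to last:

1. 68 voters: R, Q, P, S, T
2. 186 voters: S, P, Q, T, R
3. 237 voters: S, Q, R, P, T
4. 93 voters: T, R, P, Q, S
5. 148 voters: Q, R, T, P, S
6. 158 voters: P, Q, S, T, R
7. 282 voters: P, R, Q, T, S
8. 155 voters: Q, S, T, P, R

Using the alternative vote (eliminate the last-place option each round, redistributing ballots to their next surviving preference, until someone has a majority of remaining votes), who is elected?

P

Round 1: Q 303, S 423, P 440, R 68, T 93. Eliminate R.
Round 2: Q 371, S 423, P 440, T 93. Eliminate T.
Round 3: Q 371, S 423, P 533. Eliminate Q.
Round 4: S 578, P 749. P has a majority.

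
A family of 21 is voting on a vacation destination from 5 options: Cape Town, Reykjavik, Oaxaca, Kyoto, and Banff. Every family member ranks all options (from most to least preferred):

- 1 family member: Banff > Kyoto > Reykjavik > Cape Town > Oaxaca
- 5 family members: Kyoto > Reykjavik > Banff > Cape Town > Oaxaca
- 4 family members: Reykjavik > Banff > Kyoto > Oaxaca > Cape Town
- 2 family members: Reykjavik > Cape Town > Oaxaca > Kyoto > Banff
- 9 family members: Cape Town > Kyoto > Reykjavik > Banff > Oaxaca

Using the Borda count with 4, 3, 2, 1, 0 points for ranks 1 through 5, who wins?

Kyoto

Cape Town: 1·1 + 5·1 + 4·0 + 2·3 + 9·4 = 48
Reykjavik: 1·2 + 5·3 + 4·4 + 2·4 + 9·2 = 59
Oaxaca: 1·0 + 5·0 + 4·1 + 2·2 + 9·0 = 8
Kyoto: 1·3 + 5·4 + 4·2 + 2·1 + 9·3 = 60
Banff: 1·4 + 5·2 + 4·3 + 2·0 + 9·1 = 35
Kyoto has the highest Borda score (60).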